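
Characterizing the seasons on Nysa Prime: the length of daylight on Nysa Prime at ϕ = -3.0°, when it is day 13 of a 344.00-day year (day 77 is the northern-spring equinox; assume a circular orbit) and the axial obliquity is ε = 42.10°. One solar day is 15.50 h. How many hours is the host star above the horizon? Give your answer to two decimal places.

Solar longitude: L_s = 360° × (13 − 77)/344.00 = -66.977°, i.e. -66.977° + 360° = 293.023°.
sin δ = sin 42.10° × sin 293.023° = -0.61702, so δ = -38.099°.
cos h₀ = −tan ϕ · tan δ = −tan(-3.0°) × tan(-38.099°) = -0.0411, so h₀ = 1.6119 rad = 92.36°.
Daylight = 2h₀/(2π) × 15.50 h = (1.6119/π) × 15.50 = 7.95 h.

7.95 h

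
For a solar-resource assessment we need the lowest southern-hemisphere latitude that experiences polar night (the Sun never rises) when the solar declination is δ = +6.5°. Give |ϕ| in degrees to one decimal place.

Polar night requires cos h₀ = −tan ϕ tan δ ≥ 1, i.e. tan ϕ tan δ ≤ −1.
The boundary is |tan ϕ| · |tan δ| = 1, so |ϕ| = 90° − |δ| = 90° − 6.5° = 83.5° in the southern hemisphere.

|ϕ| = 83.5°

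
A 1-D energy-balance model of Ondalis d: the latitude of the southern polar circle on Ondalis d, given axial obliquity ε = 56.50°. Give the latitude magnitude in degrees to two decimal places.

33.50°

The polar circle is the lowest latitude that experiences at least one full rotation of continuous darkness at the northern-summer solstice; it lies at |ϕ| = 90° − ε = 90° − 56.50° = 33.50°.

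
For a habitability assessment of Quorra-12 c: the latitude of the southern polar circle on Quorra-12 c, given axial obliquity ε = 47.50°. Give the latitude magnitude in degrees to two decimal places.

The polar circle is the lowest latitude that experiences at least one full rotation of continuous darkness at the northern-summer solstice; it lies at |φ| = 90° − ε = 90° − 47.50° = 42.50°.

42.50°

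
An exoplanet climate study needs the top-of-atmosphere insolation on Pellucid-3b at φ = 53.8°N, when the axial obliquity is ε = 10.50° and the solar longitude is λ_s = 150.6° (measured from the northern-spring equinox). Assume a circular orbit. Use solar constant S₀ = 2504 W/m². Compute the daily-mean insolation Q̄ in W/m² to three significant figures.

Solar declination: sin δ = sin ε · sin λ_s = sin 10.50° × sin 150.6° = 0.08946, so δ = +5.133°.
cos H₀ = −tan(+53.8°) tan(+5.133°) = -0.1227, H₀ = 1.6938 rad.
Bracket: H₀ sin φ sin δ + cos φ cos δ sin H₀ = 1.6938×0.80696×0.08946 + 0.59061×0.99599×0.99244 = 0.122277 + 0.583795 = 0.706072.
Q̄ = (S₀/π) × [bracket] = (2504/π) × 0.706072 = 562.8 W/m².

Q̄ ≈ 563 W/m²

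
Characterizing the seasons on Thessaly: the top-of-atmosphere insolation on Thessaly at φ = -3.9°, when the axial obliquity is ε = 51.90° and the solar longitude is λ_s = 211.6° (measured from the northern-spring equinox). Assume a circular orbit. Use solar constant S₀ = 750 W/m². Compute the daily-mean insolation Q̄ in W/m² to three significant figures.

Q̄ ≈ 228 W/m²

Solar declination: sin δ = sin ε · sin λ_s = sin 51.90° × sin 211.6° = -0.41234, so δ = -24.352°.
cos H₀ = −tan(-3.9°) tan(-24.352°) = -0.0309, H₀ = 1.6017 rad.
Bracket: H₀ sin φ sin δ + cos φ cos δ sin H₀ = 1.6017×-0.06802×-0.41234 + 0.99768×0.91103×0.99952 = 0.044923 + 0.908480 = 0.953403.
Q̄ = (S₀/π) × [bracket] = (750/π) × 0.953403 = 227.6 W/m².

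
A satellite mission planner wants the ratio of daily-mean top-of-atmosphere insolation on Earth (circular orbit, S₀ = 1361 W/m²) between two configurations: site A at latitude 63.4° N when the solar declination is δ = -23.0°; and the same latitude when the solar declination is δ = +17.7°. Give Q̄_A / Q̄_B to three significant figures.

Q̄_A / Q̄_B ≈ 0.0247

— Configuration A (φ=+63.4°):
cos H₀ = −tan(+63.4°) tan(-23.000°) = 0.8477, H₀ = 0.5592 rad.
Bracket: H₀ sin φ sin δ + cos φ cos δ sin H₀ = 0.5592×0.89415×-0.39073 + 0.44776×0.92050×0.53055 = -0.195368 + 0.218673 = 0.023305.
Q̄ = (S₀/π) × [bracket] = (1361/π) × 0.023305 = 10.096 W/m².
— Configuration B (φ=+63.4°):
cos H₀ = −tan(+63.4°) tan(+17.700°) = -0.6373, H₀ = 2.2618 rad.
Bracket: H₀ sin φ sin δ + cos φ cos δ sin H₀ = 2.2618×0.89415×0.30403 + 0.44776×0.95266×0.77061 = 0.614867 + 0.328714 = 0.943581.
Q̄ = (S₀/π) × [bracket] = (1361/π) × 0.943581 = 408.78 W/m².
Ratio Q̄_A / Q̄_B = 10.096 / 408.78 = 0.02470.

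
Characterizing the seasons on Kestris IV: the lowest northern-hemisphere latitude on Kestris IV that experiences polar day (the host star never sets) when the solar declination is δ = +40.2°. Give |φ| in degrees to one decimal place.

|φ| = 49.8°

Polar day requires cos H₀ = −tan φ tan δ ≤ −1, i.e. tan φ tan δ ≥ 1.
The boundary is |tan φ| · |tan δ| = 1, so |φ| = 90° − |δ| = 90° − 40.2° = 49.8° in the northern hemisphere.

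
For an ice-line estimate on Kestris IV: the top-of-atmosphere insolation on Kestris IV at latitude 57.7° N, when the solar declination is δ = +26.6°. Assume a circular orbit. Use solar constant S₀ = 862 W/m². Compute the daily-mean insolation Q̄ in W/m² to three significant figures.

Q̄ ≈ 338 W/m²

cos H₀ = −tan(+57.7°) tan(+26.600°) = -0.7921, H₀ = 2.4851 rad.
Bracket: H₀ sin φ sin δ + cos φ cos δ sin H₀ = 2.4851×0.84526×0.44776 + 0.53435×0.89415×0.61035 = 0.940545 + 0.291619 = 1.232164.
Q̄ = (S₀/π) × [bracket] = (862/π) × 1.232164 = 338.1 W/m².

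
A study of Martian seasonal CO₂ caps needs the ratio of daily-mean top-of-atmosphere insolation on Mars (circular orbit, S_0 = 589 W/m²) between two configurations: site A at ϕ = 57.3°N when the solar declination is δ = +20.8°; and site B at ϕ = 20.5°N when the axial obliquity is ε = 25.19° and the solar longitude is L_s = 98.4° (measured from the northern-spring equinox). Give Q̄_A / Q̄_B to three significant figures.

Q̄_A / Q̄_B ≈ 0.974

— Configuration A (ϕ=+57.3°):
cos h₀ = −tan(+57.3°) tan(+20.800°) = -0.5917, h₀ = 2.2040 rad.
Bracket: h₀ sin ϕ sin δ + cos ϕ cos δ sin h₀ = 2.2040×0.84151×0.35511 + 0.54024×0.93483×0.80616 = 0.658618 + 0.407137 = 1.065755.
Q̄ = (S_0/π) × [bracket] = (589/π) × 1.065755 = 199.81 W/m².
— Configuration B (ϕ=+20.5°):
Solar declination: sin δ = sin ε · sin L_s = sin 25.19° × sin 98.4° = 0.42106, so δ = +24.901°.
cos h₀ = −tan(+20.5°) tan(+24.901°) = -0.1736, h₀ = 1.7452 rad.
Bracket: h₀ sin ϕ sin δ + cos ϕ cos δ sin h₀ = 1.7452×0.35021×0.42106 + 0.93667×0.90703×0.98482 = 0.257346 + 0.836691 = 1.094037.
Q̄ = (S_0/π) × [bracket] = (589/π) × 1.094037 = 205.12 W/m².
Ratio Q̄_A / Q̄_B = 199.81 / 205.12 = 0.9741.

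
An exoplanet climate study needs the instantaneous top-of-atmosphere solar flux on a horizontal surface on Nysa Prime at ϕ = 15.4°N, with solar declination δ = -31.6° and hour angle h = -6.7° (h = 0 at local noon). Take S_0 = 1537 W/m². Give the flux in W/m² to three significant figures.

cos θ_z = sin ϕ sin δ + cos ϕ cos δ cos h = -0.139148 + 0.815538 = 0.676390.
Flux = S_0 · cos θ_z = 1537 × 0.676390 = 1040 W/m².

1.04e+03 W/m²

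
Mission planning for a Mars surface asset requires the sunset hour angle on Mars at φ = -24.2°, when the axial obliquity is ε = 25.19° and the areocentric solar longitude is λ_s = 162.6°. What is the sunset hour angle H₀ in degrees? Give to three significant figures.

sin δ = sin 25.19° × sin 162.6° = 0.12728, so δ = +7.312°.
cos H₀ = −tan φ · tan δ = −tan(-24.2°) × tan(+7.312°) = 0.0577, so H₀ = 1.5131 rad = 86.69°.

H₀ = 86.7°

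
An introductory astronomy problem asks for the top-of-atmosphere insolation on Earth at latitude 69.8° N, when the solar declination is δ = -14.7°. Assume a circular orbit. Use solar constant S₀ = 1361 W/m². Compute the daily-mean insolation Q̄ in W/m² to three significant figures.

Q̄ ≈ 21.3 W/m²

cos H₀ = −tan(+69.8°) tan(-14.700°) = 0.7130, H₀ = 0.7770 rad.
Bracket: H₀ sin φ sin δ + cos φ cos δ sin H₀ = 0.7770×0.93849×-0.25376 + 0.34530×0.96727×0.70113 = -0.185043 + 0.234176 = 0.049133.
Q̄ = (S₀/π) × [bracket] = (1361/π) × 0.049133 = 21.29 W/m².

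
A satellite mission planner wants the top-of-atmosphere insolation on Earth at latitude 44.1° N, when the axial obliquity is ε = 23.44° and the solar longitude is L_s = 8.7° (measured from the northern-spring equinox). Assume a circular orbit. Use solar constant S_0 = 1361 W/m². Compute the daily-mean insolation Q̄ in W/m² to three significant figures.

Q̄ ≈ 340 W/m²

Solar declination: sin δ = sin ε · sin L_s = sin 23.44° × sin 8.7° = 0.06017, so δ = +3.450°.
cos h₀ = −tan(+44.1°) tan(+3.450°) = -0.0584, h₀ = 1.6292 rad.
Bracket: h₀ sin ϕ sin δ + cos ϕ cos δ sin h₀ = 1.6292×0.69591×0.06017 + 0.71813×0.99819×0.99829 = 0.068219 + 0.715604 = 0.783823.
Q̄ = (S_0/π) × [bracket] = (1361/π) × 0.783823 = 339.6 W/m².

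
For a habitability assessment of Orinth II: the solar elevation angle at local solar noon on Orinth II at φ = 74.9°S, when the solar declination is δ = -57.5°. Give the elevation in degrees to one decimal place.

At local noon the hour angle is zero, so the zenith angle equals |φ − δ| = |-74.9° − (-57.500°)| = 17.400°.
Elevation = 90° − 17.400° = 72.6°.

72.6°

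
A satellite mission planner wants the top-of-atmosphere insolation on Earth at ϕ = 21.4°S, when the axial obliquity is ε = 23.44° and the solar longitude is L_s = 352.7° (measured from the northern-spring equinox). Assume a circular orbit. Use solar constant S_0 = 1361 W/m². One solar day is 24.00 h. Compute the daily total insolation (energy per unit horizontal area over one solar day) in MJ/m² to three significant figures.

Solar declination: sin δ = sin ε · sin L_s = sin 23.44° × sin 352.7° = -0.05054, so δ = -2.897°.
cos h₀ = −tan(-21.4°) tan(-2.897°) = -0.0198, h₀ = 1.5906 rad.
Bracket: h₀ sin ϕ sin δ + cos ϕ cos δ sin h₀ = 1.5906×-0.36488×-0.05054 + 0.93106×0.99872×0.99980 = 0.029332 + 0.929682 = 0.959014.
Q̄ = (S_0/π) × [bracket] = (1361/π) × 0.959014 = 415.46 W/m².
Daily total = Q̄ × 24.00 h × 3600 s/h = 415.46 × 24.00 × 3600 / 10⁶ = 35.90 MJ/m².

35.9 MJ/m²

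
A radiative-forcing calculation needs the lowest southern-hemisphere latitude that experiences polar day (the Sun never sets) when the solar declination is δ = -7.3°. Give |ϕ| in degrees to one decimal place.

|ϕ| = 82.7°

Polar day requires cos h₀ = −tan ϕ tan δ ≤ −1, i.e. tan ϕ tan δ ≥ 1.
The boundary is |tan ϕ| · |tan δ| = 1, so |ϕ| = 90° − |δ| = 90° − 7.3° = 82.7° in the southern hemisphere.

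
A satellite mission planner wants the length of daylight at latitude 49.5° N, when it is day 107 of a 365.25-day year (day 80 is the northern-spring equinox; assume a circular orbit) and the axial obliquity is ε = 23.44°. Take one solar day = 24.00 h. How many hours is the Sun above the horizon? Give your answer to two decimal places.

13.63 h

Solar longitude: λ_s = 360° × (107 − 80)/365.25 = 26.612°.
sin δ = sin 23.44° × sin 26.612° = 0.17819, so δ = +10.264°.
cos H₀ = −tan φ · tan δ = −tan(+49.5°) × tan(+10.264°) = -0.2120, so H₀ = 1.7844 rad = 102.24°.
Daylight = 2H₀/(2π) × 24.00 h = (1.7844/π) × 24.00 = 13.63 h.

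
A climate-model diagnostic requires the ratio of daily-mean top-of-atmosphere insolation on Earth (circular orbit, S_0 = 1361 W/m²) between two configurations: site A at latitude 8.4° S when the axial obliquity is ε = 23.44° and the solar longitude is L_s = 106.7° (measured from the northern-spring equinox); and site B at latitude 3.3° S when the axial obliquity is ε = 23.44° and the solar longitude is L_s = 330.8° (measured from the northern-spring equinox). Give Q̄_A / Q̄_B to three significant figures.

— Configuration A (ϕ=-8.4°):
Solar declination: sin δ = sin ε · sin L_s = sin 23.44° × sin 106.7° = 0.38101, so δ = +22.396°.
cos h₀ = −tan(-8.4°) tan(+22.396°) = 0.0609, h₀ = 1.5099 rad.
Bracket: h₀ sin ϕ sin δ + cos ϕ cos δ sin h₀ = 1.5099×-0.14608×0.38101 + 0.98927×0.92457×0.99815 = -0.084038 + 0.912957 = 0.828919.
Q̄ = (S_0/π) × [bracket] = (1361/π) × 0.828919 = 359.10 W/m².
— Configuration B (ϕ=-3.3°):
Solar declination: sin δ = sin ε · sin L_s = sin 23.44° × sin 330.8° = -0.19406, so δ = -11.190°.
cos h₀ = −tan(-3.3°) tan(-11.190°) = -0.0114, h₀ = 1.5822 rad.
Bracket: h₀ sin ϕ sin δ + cos ϕ cos δ sin h₀ = 1.5822×-0.05756×-0.19406 + 0.99834×0.98099×0.99993 = 0.017673 + 0.979293 = 0.996966.
Q̄ = (S_0/π) × [bracket] = (1361/π) × 0.996966 = 431.91 W/m².
Ratio Q̄_A / Q̄_B = 359.10 / 431.91 = 0.8314.

Q̄_A / Q̄_B ≈ 0.831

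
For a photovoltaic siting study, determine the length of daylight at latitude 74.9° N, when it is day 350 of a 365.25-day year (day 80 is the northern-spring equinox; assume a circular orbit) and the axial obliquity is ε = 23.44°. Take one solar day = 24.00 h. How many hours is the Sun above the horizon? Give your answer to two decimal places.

0.00 h

Solar longitude: L_s = 360° × (350 − 80)/365.25 = 266.119°.
sin δ = sin 23.44° × sin 266.119° = -0.39688, so δ = -23.383°.
cos h₀ = −tan ϕ · tan δ = 1.6025 ≥ 1, so the Sun never rises (polar night) and h₀ = 0.
Daylight = 2h₀/(2π) × 24.00 h = (0.0000/π) × 24.00 = 0.00 h.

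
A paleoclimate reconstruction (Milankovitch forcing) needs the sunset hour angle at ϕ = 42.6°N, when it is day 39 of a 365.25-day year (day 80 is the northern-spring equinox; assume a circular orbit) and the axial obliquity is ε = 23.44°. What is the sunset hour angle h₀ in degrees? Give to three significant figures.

h₀ = 75.8°

Solar longitude: L_s = 360° × (39 − 80)/365.25 = -40.411°, i.e. -40.411° + 360° = 319.589°.
sin δ = sin 23.44° × sin 319.589° = -0.25787, so δ = -14.944°.
cos h₀ = −tan ϕ · tan δ = −tan(+42.6°) × tan(-14.944°) = 0.2454, so h₀ = 1.3228 rad = 75.79°.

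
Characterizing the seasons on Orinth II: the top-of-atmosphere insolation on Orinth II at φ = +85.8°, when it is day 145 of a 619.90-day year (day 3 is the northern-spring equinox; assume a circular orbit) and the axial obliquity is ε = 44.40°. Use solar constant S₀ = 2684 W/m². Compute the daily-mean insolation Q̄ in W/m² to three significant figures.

Q̄ ≈ 1.86e+03 W/m²

Solar longitude: λ_s = 360° × (145 − 3)/619.90 = 82.465°.
sin δ = sin 44.40° × sin 82.465° = 0.69362, so δ = +43.917°.
cos H₀ = −tan(+85.8°) tan(+43.917°) = -13.1123 ≤ −1 ⇒ polar day, H₀ = π.
Bracket: H₀ sin φ sin δ + cos φ cos δ sin H₀ = 3.1416×0.99731×0.69362 + 0.07324×0.72034×0.00000 = 2.173215 + 0.000000 = 2.173215.
Q̄ = (S₀/π) × [bracket] = (2684/π) × 2.173215 = 1857 W/m².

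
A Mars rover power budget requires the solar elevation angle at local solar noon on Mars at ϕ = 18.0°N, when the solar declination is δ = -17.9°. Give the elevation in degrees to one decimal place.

54.1°

At local noon the hour angle is zero, so the zenith angle equals |ϕ − δ| = |+18.0° − (-17.900°)| = 35.900°.
Elevation = 90° − 35.900° = 54.1°.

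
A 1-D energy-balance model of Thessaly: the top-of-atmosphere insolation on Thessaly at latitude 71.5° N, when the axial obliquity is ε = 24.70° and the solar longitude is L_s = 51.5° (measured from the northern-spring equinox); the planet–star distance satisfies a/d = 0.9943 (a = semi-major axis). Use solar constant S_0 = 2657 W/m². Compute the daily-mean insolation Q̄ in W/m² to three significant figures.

Solar declination: sin δ = sin ε · sin L_s = sin 24.70° × sin 51.5° = 0.32703, so δ = +19.088°.
cos h₀ = −tan(+71.5°) tan(+19.088°) = -1.0342 ≤ −1 ⇒ polar day, h₀ = π.
Bracket: h₀ sin ϕ sin δ + cos ϕ cos δ sin h₀ = 3.1416×0.94832×0.32703 + 0.31730×0.94502×0.00000 = 0.974302 + 0.000000 = 0.974302.
Inverse-square distance factor (a/d)² = 0.9943² = 0.988632.
Q̄ = (S_0/π) × 0.988632 × [bracket] = (2657/π) × 0.988632 × 0.974302 = 814.6 W/m².

Q̄ ≈ 815 W/m²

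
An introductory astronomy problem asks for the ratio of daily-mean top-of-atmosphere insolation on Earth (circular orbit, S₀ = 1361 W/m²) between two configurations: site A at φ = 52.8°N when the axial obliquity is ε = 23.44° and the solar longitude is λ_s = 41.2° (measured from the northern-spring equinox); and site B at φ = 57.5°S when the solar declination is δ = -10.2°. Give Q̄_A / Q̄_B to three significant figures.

— Configuration A (φ=+52.8°):
Solar declination: sin δ = sin ε · sin λ_s = sin 23.44° × sin 41.2° = 0.26202, so δ = +15.190°.
cos H₀ = −tan(+52.8°) tan(+15.190°) = -0.3577, H₀ = 1.9366 rad.
Bracket: H₀ sin φ sin δ + cos φ cos δ sin H₀ = 1.9366×0.79653×0.26202 + 0.60460×0.96506×0.93384 = 0.404182 + 0.544873 = 0.949055.
Q̄ = (S₀/π) × [bracket] = (1361/π) × 0.949055 = 411.15 W/m².
— Configuration B (φ=-57.5°):
cos H₀ = −tan(-57.5°) tan(-10.200°) = -0.2824, H₀ = 1.8571 rad.
Bracket: H₀ sin φ sin δ + cos φ cos δ sin H₀ = 1.8571×-0.84339×-0.17708 + 0.53730×0.98420×0.95929 = 0.277353 + 0.507283 = 0.784636.
Q̄ = (S₀/π) × [bracket] = (1361/π) × 0.784636 = 339.92 W/m².
Ratio Q̄_A / Q̄_B = 411.15 / 339.92 = 1.210.

Q̄_A / Q̄_B ≈ 1.21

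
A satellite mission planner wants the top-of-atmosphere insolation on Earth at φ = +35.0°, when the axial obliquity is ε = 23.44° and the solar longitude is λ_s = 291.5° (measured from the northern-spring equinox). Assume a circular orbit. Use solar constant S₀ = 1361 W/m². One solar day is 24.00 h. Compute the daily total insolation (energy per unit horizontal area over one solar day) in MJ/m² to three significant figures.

Solar declination: sin δ = sin ε · sin λ_s = sin 23.44° × sin 291.5° = -0.37011, so δ = -21.722°.
cos H₀ = −tan(+35.0°) tan(-21.722°) = 0.2790, H₀ = 1.2881 rad.
Bracket: H₀ sin φ sin δ + cos φ cos δ sin H₀ = 1.2881×0.57358×-0.37011 + 0.81915×0.92899×0.96030 = -0.273448 + 0.730771 = 0.457323.
Q̄ = (S₀/π) × [bracket] = (1361/π) × 0.457323 = 198.12 W/m².
Daily total = Q̄ × 24.00 h × 3600 s/h = 198.12 × 24.00 × 3600 / 10⁶ = 17.12 MJ/m².

17.1 MJ/m²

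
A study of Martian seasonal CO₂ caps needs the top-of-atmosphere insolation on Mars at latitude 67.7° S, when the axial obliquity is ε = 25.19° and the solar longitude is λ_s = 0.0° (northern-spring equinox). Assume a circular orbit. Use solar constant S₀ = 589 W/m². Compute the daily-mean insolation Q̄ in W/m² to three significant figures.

Solar declination: sin δ = sin ε · sin λ_s = sin 25.19° × sin 0.0° = 0.00000, so δ = +0.000°.
cos H₀ = −tan(-67.7°) tan(+0.000°) = 0.0000, H₀ = 1.5708 rad.
Bracket: H₀ sin φ sin δ + cos φ cos δ sin H₀ = 1.5708×-0.92521×0.00000 + 0.37946×1.00000×1.00000 = -0.000000 + 0.379460 = 0.379460.
Q̄ = (S₀/π) × [bracket] = (589/π) × 0.379460 = 71.14 W/m².

Q̄ ≈ 71.1 W/m²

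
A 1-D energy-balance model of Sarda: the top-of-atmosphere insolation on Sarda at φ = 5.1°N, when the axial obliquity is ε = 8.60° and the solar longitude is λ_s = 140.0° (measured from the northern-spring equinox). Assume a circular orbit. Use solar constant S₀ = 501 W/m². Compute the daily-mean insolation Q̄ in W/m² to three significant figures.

Solar declination: sin δ = sin ε · sin λ_s = sin 8.60° × sin 140.0° = 0.09612, so δ = +5.516°.
cos H₀ = −tan(+5.1°) tan(+5.516°) = -0.0086, H₀ = 1.5794 rad.
Bracket: H₀ sin φ sin δ + cos φ cos δ sin H₀ = 1.5794×0.08889×0.09612 + 0.99604×0.99537×0.99996 = 0.013495 + 0.991389 = 1.004884.
Q̄ = (S₀/π) × [bracket] = (501/π) × 1.004884 = 160.3 W/m².

Q̄ ≈ 160 W/m²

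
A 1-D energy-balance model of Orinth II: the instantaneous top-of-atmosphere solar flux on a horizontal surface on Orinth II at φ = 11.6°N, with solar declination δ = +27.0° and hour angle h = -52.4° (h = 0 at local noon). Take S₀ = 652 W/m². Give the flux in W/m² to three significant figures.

407 W/m²

cos θ_z = sin φ sin δ + cos φ cos δ cos h = 0.091287 + 0.532540 = 0.623827.
Flux = S₀ · cos θ_z = 652 × 0.623827 = 406.7 W/m².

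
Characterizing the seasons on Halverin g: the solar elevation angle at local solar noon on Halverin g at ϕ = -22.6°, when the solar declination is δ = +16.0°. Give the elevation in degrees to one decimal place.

At local noon the hour angle is zero, so the zenith angle equals |ϕ − δ| = |-22.6° − (+16.000°)| = 38.600°.
Elevation = 90° − 38.600° = 51.4°.

51.4°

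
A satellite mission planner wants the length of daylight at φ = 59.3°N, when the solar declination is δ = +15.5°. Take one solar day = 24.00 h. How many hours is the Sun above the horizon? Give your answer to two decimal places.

15.71 h

cos H₀ = −tan φ · tan δ = −tan(+59.3°) × tan(+15.500°) = -0.4671, so H₀ = 2.0568 rad = 117.84°.
Daylight = 2H₀/(2π) × 24.00 h = (2.0568/π) × 24.00 = 15.71 h.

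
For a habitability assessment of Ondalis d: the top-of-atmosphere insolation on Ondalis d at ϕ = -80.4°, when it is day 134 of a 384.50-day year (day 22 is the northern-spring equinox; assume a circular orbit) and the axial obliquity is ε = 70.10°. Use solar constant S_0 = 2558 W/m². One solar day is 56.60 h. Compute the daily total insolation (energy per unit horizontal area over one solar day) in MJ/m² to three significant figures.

Solar longitude: L_s = 360° × (134 − 22)/384.50 = 104.863°.
sin δ = sin 70.10° × sin 104.863° = 0.90883, so δ = +65.344°.
cos h₀ = −tan(-80.4°) tan(+65.344°) = 12.8802 ≥ 1 ⇒ polar night, h₀ = 0 and Q̄ = 0.
Daily total = Q̄ × 56.60 h × 3600 s/h = 0.00 MJ/m².

0.00 MJ/m²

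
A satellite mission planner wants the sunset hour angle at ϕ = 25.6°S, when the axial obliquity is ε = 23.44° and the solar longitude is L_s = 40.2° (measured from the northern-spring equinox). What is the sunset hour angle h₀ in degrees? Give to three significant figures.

h₀ = 82.7°

Solar declination: sin δ = sin ε · sin L_s = sin 23.44° × sin 40.2° = 0.25676, so δ = +14.878°.
cos h₀ = −tan ϕ · tan δ = −tan(-25.6°) × tan(+14.878°) = 0.1273, so h₀ = 1.4432 rad = 82.69°.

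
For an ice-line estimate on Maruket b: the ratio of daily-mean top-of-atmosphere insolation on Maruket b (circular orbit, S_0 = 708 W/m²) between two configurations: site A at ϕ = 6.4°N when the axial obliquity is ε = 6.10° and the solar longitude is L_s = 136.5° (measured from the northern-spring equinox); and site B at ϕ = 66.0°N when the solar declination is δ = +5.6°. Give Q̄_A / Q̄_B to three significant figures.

— Configuration A (ϕ=+6.4°):
Solar declination: sin δ = sin ε · sin L_s = sin 6.10° × sin 136.5° = 0.07315, so δ = +4.195°.
cos h₀ = −tan(+6.4°) tan(+4.195°) = -0.0082, h₀ = 1.5790 rad.
Bracket: h₀ sin ϕ sin δ + cos ϕ cos δ sin h₀ = 1.5790×0.11147×0.07315 + 0.99377×0.99732×0.99997 = 0.012875 + 0.991077 = 1.003952.
Q̄ = (S_0/π) × [bracket] = (708/π) × 1.003952 = 226.25 W/m².
— Configuration B (ϕ=+66.0°):
cos h₀ = −tan(+66.0°) tan(+5.600°) = -0.2202, h₀ = 1.7928 rad.
Bracket: h₀ sin ϕ sin δ + cos ϕ cos δ sin h₀ = 1.7928×0.91355×0.09758 + 0.40674×0.99523×0.97545 = 0.159818 + 0.394862 = 0.554680.
Q̄ = (S_0/π) × [bracket] = (708/π) × 0.554680 = 125.00 W/m².
Ratio Q̄_A / Q̄_B = 226.25 / 125.00 = 1.810.

Q̄_A / Q̄_B ≈ 1.81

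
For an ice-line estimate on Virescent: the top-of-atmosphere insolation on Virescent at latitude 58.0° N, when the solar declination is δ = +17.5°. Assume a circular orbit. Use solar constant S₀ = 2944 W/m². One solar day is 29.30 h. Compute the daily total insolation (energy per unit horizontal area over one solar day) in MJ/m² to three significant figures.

cos H₀ = −tan(+58.0°) tan(+17.500°) = -0.5046, H₀ = 2.0997 rad.
Bracket: H₀ sin φ sin δ + cos φ cos δ sin H₀ = 2.0997×0.84805×0.30071 + 0.52992×0.95372×0.86336 = 0.535459 + 0.436338 = 0.971797.
Q̄ = (S₀/π) × [bracket] = (2944/π) × 0.971797 = 910.68 W/m².
Daily total = Q̄ × 29.30 h × 3600 s/h = 910.68 × 29.30 × 3600 / 10⁶ = 96.06 MJ/m².

96.1 MJ/m²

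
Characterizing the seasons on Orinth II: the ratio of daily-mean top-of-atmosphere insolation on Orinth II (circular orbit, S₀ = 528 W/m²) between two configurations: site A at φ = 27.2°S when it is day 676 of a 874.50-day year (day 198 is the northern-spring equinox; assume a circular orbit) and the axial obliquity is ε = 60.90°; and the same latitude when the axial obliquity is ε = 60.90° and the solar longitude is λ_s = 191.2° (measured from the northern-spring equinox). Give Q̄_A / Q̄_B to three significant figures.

— Configuration A (φ=-27.2°):
Solar longitude: λ_s = 360° × (676 − 198)/874.50 = 196.775°.
sin δ = sin 60.90° × sin 196.775° = -0.25219, so δ = -14.607°.
cos H₀ = −tan(-27.2°) tan(-14.607°) = -0.1339, H₀ = 1.7051 rad.
Bracket: H₀ sin φ sin δ + cos φ cos δ sin H₀ = 1.7051×-0.45710×-0.25219 + 0.88942×0.96768×0.99099 = 0.196557 + 0.852919 = 1.049476.
Q̄ = (S₀/π) × [bracket] = (528/π) × 1.049476 = 176.38 W/m².
— Configuration B (φ=-27.2°):
Solar declination: sin δ = sin ε · sin λ_s = sin 60.90° × sin 191.2° = -0.16972, so δ = -9.771°.
cos H₀ = −tan(-27.2°) tan(-9.771°) = -0.0885, H₀ = 1.6594 rad.
Bracket: H₀ sin φ sin δ + cos φ cos δ sin H₀ = 1.6594×-0.45710×-0.16972 + 0.88942×0.98549×0.99608 = 0.128735 + 0.873079 = 1.001814.
Q̄ = (S₀/π) × [bracket] = (528/π) × 1.001814 = 168.37 W/m².
Ratio Q̄_A / Q̄_B = 176.38 / 168.37 = 1.048.

Q̄_A / Q̄_B ≈ 1.05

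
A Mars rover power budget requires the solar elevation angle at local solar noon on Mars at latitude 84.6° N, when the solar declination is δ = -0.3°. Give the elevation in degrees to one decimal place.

At local noon the hour angle is zero, so the zenith angle equals |ϕ − δ| = |+84.6° − (-0.300°)| = 84.900°.
Elevation = 90° − 84.900° = 5.1°.

5.1°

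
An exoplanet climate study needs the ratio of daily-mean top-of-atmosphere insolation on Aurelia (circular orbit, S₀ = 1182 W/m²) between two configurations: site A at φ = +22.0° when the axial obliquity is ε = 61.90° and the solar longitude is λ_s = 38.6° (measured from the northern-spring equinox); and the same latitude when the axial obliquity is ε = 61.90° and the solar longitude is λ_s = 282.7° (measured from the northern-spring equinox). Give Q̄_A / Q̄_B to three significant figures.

Q̄_A / Q̄_B ≈ 13.9

— Configuration A (φ=+22.0°):
Solar declination: sin δ = sin ε · sin λ_s = sin 61.90° × sin 38.6° = 0.55034, so δ = +33.390°.
cos H₀ = −tan(+22.0°) tan(+33.390°) = -0.2663, H₀ = 1.8404 rad.
Bracket: H₀ sin φ sin δ + cos φ cos δ sin H₀ = 1.8404×0.37461×0.55034 + 0.92718×0.83494×0.96389 = 0.379422 + 0.746185 = 1.125607.
Q̄ = (S₀/π) × [bracket] = (1182/π) × 1.125607 = 423.50 W/m².
— Configuration B (φ=+22.0°):
Solar declination: sin δ = sin ε · sin λ_s = sin 61.90° × sin 282.7° = -0.86055, so δ = -59.378°.
cos H₀ = −tan(+22.0°) tan(-59.378°) = 0.6826, H₀ = 0.8195 rad.
Bracket: H₀ sin φ sin δ + cos φ cos δ sin H₀ = 0.8195×0.37461×-0.86055 + 0.92718×0.50937×0.73082 = -0.264183 + 0.345150 = 0.080967.
Q̄ = (S₀/π) × [bracket] = (1182/π) × 0.080967 = 30.463 W/m².
Ratio Q̄_A / Q̄_B = 423.50 / 30.463 = 13.90.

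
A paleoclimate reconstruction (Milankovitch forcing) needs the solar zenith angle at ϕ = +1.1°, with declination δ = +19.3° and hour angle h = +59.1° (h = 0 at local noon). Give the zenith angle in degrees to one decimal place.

cos θ_z = sin ϕ sin δ + cos ϕ cos δ cos h = 0.006345 + 0.484591 = 0.490936.
θ_z = arccos(0.490936) = 60.6°.

θ_z = 60.6°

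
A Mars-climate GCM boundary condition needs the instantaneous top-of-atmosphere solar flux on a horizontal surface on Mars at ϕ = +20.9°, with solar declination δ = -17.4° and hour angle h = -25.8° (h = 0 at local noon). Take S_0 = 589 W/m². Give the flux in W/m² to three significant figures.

410 W/m²

cos θ_z = sin ϕ sin δ + cos ϕ cos δ cos h = -0.106679 + 0.802594 = 0.695915.
Flux = S_0 · cos θ_z = 589 × 0.695915 = 409.9 W/m².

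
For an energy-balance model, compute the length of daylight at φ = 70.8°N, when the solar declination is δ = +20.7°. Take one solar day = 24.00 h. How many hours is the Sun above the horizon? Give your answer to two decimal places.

24.00 h

Sunrise equation: cos H₀ = −tan φ · tan δ = -1.0851 ≤ −1, so the Sun never sets (polar day) and H₀ = π.
Daylight = 2H₀/(2π) × 24.00 h = (3.1416/π) × 24.00 = 24.00 h.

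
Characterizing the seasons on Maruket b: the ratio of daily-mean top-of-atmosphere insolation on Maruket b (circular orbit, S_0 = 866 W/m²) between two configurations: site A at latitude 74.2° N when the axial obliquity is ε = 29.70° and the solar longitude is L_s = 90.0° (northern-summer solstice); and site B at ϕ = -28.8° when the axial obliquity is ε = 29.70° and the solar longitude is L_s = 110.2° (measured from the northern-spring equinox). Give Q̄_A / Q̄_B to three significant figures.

— Configuration A (ϕ=+74.2°):
Solar declination: sin δ = sin ε · sin L_s = sin 29.70° × sin 90.0° = 0.49546, so δ = +29.700°.
cos h₀ = −tan(+74.2°) tan(+29.700°) = -2.0157 ≤ −1 ⇒ polar day, h₀ = π.
Bracket: h₀ sin ϕ sin δ + cos ϕ cos δ sin h₀ = 3.1416×0.96222×0.49546 + 0.27228×0.86863×0.00000 = 1.497731 + 0.000000 = 1.497731.
Q̄ = (S_0/π) × [bracket] = (866/π) × 1.497731 = 412.86 W/m².
— Configuration B (ϕ=-28.8°):
Solar declination: sin δ = sin ε · sin L_s = sin 29.70° × sin 110.2° = 0.46498, so δ = +27.709°.
cos h₀ = −tan(-28.8°) tan(+27.709°) = 0.2887, h₀ = 1.2779 rad.
Bracket: h₀ sin ϕ sin δ + cos ϕ cos δ sin h₀ = 1.2779×-0.48175×0.46498 + 0.87631×0.88532×0.95741 = -0.286255 + 0.742773 = 0.456518.
Q̄ = (S_0/π) × [bracket] = (866/π) × 0.456518 = 125.84 W/m².
Ratio Q̄_A / Q̄_B = 412.86 / 125.84 = 3.281.

Q̄_A / Q̄_B ≈ 3.28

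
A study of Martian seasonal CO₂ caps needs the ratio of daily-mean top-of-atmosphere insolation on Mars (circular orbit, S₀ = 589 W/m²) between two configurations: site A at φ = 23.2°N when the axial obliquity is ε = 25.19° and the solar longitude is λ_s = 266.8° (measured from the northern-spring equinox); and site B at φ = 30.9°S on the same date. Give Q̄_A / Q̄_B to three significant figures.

Q̄_A / Q̄_B ≈ 0.509

— Configuration A (φ=+23.2°):
Solar declination: sin δ = sin ε · sin λ_s = sin 25.19° × sin 266.8° = -0.42496, so δ = -25.148°.
cos H₀ = −tan(+23.2°) tan(-25.148°) = 0.2012, H₀ = 1.3682 rad.
Bracket: H₀ sin φ sin δ + cos φ cos δ sin H₀ = 1.3682×0.39394×-0.42496 + 0.91914×0.90521×0.97955 = -0.229049 + 0.815000 = 0.585951.
Q̄ = (S₀/π) × [bracket] = (589/π) × 0.585951 = 109.86 W/m².
— Configuration B (φ=-30.9°):
cos H₀ = −tan(-30.9°) tan(-25.148°) = -0.2810, H₀ = 1.8556 rad.
Bracket: H₀ sin φ sin δ + cos φ cos δ sin H₀ = 1.8556×-0.51354×-0.42496 + 0.85806×0.90521×0.95972 = 0.404955 + 0.745438 = 1.150393.
Q̄ = (S₀/π) × [bracket] = (589/π) × 1.150393 = 215.68 W/m².
Ratio Q̄_A / Q̄_B = 109.86 / 215.68 = 0.5094.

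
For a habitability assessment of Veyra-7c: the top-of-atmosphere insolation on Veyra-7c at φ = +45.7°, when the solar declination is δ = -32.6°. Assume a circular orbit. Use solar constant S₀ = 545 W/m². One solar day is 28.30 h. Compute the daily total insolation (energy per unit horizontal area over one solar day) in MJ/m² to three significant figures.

cos H₀ = −tan(+45.7°) tan(-32.600°) = 0.6553, H₀ = 0.8562 rad.
Bracket: H₀ sin φ sin δ + cos φ cos δ sin H₀ = 0.8562×0.71569×-0.53877 + 0.69842×0.84245×0.75533 = -0.330144 + 0.444424 = 0.114280.
Q̄ = (S₀/π) × [bracket] = (545/π) × 0.114280 = 19.825 W/m².
Daily total = Q̄ × 28.30 h × 3600 s/h = 19.825 × 28.30 × 3600 / 10⁶ = 2.020 MJ/m².

2.02 MJ/m²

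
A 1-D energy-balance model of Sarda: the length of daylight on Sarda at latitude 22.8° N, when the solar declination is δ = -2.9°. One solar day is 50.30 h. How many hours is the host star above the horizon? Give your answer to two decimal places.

cos h₀ = −tan ϕ · tan δ = −tan(+22.8°) × tan(-2.900°) = 0.0213, so h₀ = 1.5495 rad = 88.78°.
Daylight = 2h₀/(2π) × 50.30 h = (1.5495/π) × 50.30 = 24.81 h.

24.81 h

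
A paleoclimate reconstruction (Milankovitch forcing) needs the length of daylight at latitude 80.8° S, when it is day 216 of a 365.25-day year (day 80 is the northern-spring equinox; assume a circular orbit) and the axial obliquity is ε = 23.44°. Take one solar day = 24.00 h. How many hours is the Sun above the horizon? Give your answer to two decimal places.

Solar longitude: λ_s = 360° × (216 − 80)/365.25 = 134.045°.
sin δ = sin 23.44° × sin 134.045° = 0.28593, so δ = +16.614°.
cos H₀ = −tan φ · tan δ = 1.8423 ≥ 1, so the Sun never rises (polar night) and H₀ = 0.
Daylight = 2H₀/(2π) × 24.00 h = (0.0000/π) × 24.00 = 0.00 h.

0.00 h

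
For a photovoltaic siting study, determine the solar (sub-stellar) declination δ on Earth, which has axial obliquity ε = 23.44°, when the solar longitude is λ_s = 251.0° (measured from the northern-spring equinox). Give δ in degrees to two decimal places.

sin δ = sin ε · sin λ_s = sin 23.44° × sin 251.0° = -0.376116.
δ = arcsin(-0.376116) = -22.09°.

δ = -22.09°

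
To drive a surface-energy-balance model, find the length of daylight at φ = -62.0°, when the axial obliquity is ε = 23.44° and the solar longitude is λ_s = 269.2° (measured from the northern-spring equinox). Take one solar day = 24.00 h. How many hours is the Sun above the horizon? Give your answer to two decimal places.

Solar declination: sin δ = sin ε · sin λ_s = sin 23.44° × sin 269.2° = -0.39775, so δ = -23.438°.
cos H₀ = −tan φ · tan δ = −tan(-62.0°) × tan(-23.438°) = -0.8153, so H₀ = 2.5241 rad = 144.62°.
Daylight = 2H₀/(2π) × 24.00 h = (2.5241/π) × 24.00 = 19.28 h.

19.28 h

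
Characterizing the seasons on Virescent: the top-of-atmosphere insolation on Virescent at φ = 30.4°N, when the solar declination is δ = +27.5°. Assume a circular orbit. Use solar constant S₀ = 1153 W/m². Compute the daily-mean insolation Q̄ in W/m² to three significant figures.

cos H₀ = −tan(+30.4°) tan(+27.500°) = -0.3054, H₀ = 1.8812 rad.
Bracket: H₀ sin φ sin δ + cos φ cos δ sin H₀ = 1.8812×0.50603×0.46175 + 0.86251×0.88701×0.95222 = 0.439560 + 0.728501 = 1.168061.
Q̄ = (S₀/π) × [bracket] = (1153/π) × 1.168061 = 428.7 W/m².

Q̄ ≈ 429 W/m²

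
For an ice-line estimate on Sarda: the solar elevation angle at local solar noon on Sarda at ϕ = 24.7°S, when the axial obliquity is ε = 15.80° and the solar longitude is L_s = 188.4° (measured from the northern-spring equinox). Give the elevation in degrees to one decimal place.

Solar declination: sin δ = sin ε · sin L_s = sin 15.80° × sin 188.4° = -0.03978, so δ = -2.280°.
At local noon the hour angle is zero, so the zenith angle equals |ϕ − δ| = |-24.7° − (-2.280°)| = 22.420°.
Elevation = 90° − 22.420° = 67.6°.

67.6°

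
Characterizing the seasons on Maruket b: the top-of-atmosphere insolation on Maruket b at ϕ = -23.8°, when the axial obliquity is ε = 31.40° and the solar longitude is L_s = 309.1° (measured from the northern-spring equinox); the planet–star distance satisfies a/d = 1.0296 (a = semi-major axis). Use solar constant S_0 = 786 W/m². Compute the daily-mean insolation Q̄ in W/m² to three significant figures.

Solar declination: sin δ = sin ε · sin L_s = sin 31.40° × sin 309.1° = -0.40433, so δ = -23.849°.
cos h₀ = −tan(-23.8°) tan(-23.849°) = -0.1950, h₀ = 1.7670 rad.
Bracket: h₀ sin ϕ sin δ + cos ϕ cos δ sin h₀ = 1.7670×-0.40355×-0.40433 + 0.91496×0.91461×0.98081 = 0.288317 + 0.820773 = 1.109090.
Inverse-square distance factor (a/d)² = 1.0296² = 1.060076.
Q̄ = (S_0/π) × 1.060076 × [bracket] = (786/π) × 1.060076 × 1.109090 = 294.2 W/m².

Q̄ ≈ 294 W/m²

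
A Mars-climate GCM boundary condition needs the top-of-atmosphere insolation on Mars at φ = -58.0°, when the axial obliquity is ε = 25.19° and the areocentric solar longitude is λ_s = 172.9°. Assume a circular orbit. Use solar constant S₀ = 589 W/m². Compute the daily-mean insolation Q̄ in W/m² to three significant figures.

Q̄ ≈ 86.4 W/m²

sin δ = sin 25.19° × sin 172.9° = 0.05261, so δ = +3.016°.
cos H₀ = −tan(-58.0°) tan(+3.016°) = 0.0843, H₀ = 1.4864 rad.
Bracket: H₀ sin φ sin δ + cos φ cos δ sin H₀ = 1.4864×-0.84805×0.05261 + 0.52992×0.99862×0.99644 = -0.066317 + 0.527305 = 0.460988.
Q̄ = (S₀/π) × [bracket] = (589/π) × 0.460988 = 86.43 W/m².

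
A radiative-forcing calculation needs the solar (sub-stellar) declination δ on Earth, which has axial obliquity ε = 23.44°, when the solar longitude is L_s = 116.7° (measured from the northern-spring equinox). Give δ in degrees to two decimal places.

sin δ = sin ε · sin L_s = sin 23.44° × sin 116.7° = 0.355373.
δ = arcsin(0.355373) = +20.82°.

δ = +20.82°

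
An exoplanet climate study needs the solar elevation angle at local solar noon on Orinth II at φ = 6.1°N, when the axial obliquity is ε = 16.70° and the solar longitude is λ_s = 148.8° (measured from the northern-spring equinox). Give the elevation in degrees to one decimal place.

87.5°

Solar declination: sin δ = sin ε · sin λ_s = sin 16.70° × sin 148.8° = 0.14886, so δ = +8.561°.
At local noon the hour angle is zero, so the zenith angle equals |φ − δ| = |+6.1° − (+8.561°)| = 2.461°.
Elevation = 90° − 2.461° = 87.5°.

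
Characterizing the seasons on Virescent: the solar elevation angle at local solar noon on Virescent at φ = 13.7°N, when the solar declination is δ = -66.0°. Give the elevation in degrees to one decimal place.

10.3°

At local noon the hour angle is zero, so the zenith angle equals |φ − δ| = |+13.7° − (-66.000°)| = 79.700°.
Elevation = 90° − 79.700° = 10.3°.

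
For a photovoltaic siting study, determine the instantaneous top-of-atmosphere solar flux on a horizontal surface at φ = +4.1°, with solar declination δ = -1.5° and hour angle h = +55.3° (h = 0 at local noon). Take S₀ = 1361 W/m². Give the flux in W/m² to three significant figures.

cos θ_z = sin φ sin δ + cos φ cos δ cos h = -0.001872 + 0.567628 = 0.565756.
Flux = S₀ · cos θ_z = 1361 × 0.565756 = 770.0 W/m².

770 W/m²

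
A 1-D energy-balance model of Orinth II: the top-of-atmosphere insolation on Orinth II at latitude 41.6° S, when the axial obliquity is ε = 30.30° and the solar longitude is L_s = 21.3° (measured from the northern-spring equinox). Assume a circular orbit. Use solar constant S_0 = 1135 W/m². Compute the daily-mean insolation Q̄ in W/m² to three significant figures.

Q̄ ≈ 200 W/m²

Solar declination: sin δ = sin ε · sin L_s = sin 30.30° × sin 21.3° = 0.18327, so δ = +10.560°.
cos h₀ = −tan(-41.6°) tan(+10.560°) = 0.1655, h₀ = 1.4045 rad.
Bracket: h₀ sin ϕ sin δ + cos ϕ cos δ sin h₀ = 1.4045×-0.66393×0.18327 + 0.74780×0.98306×0.98621 = -0.170897 + 0.724995 = 0.554098.
Q̄ = (S_0/π) × [bracket] = (1135/π) × 0.554098 = 200.2 W/m².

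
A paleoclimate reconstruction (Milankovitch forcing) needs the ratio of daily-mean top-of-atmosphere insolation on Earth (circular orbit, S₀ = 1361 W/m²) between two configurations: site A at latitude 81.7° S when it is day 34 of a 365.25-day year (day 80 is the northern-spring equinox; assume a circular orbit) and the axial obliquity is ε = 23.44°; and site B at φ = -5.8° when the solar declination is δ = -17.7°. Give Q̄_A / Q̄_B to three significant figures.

— Configuration A (φ=-81.7°):
Solar longitude: λ_s = 360° × (34 − 80)/365.25 = -45.339°, i.e. -45.339° + 360° = 314.661°.
sin δ = sin 23.44° × sin 314.661° = -0.28294, so δ = -16.436°.
cos H₀ = −tan(-81.7°) tan(-16.436°) = -2.0221 ≤ −1 ⇒ polar day, H₀ = π.
Bracket: H₀ sin φ sin δ + cos φ cos δ sin H₀ = 3.1416×-0.98953×-0.28294 + 0.14436×0.95914×0.00000 = 0.879578 + 0.000000 = 0.879578.
Q̄ = (S₀/π) × [bracket] = (1361/π) × 0.879578 = 381.05 W/m².
— Configuration B (φ=-5.8°):
cos H₀ = −tan(-5.8°) tan(-17.700°) = -0.0324, H₀ = 1.6032 rad.
Bracket: H₀ sin φ sin δ + cos φ cos δ sin H₀ = 1.6032×-0.10106×-0.30403 + 0.99488×0.95266×0.99947 = 0.049259 + 0.947280 = 0.996539.
Q̄ = (S₀/π) × [bracket] = (1361/π) × 0.996539 = 431.72 W/m².
Ratio Q̄_A / Q̄_B = 381.05 / 431.72 = 0.8826.

Q̄_A / Q̄_B ≈ 0.883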